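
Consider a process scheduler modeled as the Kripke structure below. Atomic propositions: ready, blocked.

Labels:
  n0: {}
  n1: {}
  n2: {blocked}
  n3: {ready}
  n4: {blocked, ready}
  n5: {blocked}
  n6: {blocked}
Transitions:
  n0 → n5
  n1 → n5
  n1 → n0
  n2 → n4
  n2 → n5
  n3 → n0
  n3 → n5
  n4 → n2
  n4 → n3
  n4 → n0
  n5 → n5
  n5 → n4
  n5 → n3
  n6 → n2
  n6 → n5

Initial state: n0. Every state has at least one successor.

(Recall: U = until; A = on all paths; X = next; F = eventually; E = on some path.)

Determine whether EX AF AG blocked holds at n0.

States satisfying AF AG blocked: ∅.
States satisfying EX AF AG blocked: ∅.
No suitable path/successor from n0 witnesses the formula.
n0 ∉ Sat(EX AF AG blocked).

Does not hold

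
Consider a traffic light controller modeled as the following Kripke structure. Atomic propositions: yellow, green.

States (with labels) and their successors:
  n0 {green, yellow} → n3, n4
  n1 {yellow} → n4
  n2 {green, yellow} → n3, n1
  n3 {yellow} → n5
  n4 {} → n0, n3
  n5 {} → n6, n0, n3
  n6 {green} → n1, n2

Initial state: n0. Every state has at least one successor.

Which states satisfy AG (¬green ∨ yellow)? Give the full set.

none

States satisfying ¬green ∨ yellow: {n0, n1, n2, n3, n4, n5}.
States satisfying AG (¬green ∨ yellow): ∅.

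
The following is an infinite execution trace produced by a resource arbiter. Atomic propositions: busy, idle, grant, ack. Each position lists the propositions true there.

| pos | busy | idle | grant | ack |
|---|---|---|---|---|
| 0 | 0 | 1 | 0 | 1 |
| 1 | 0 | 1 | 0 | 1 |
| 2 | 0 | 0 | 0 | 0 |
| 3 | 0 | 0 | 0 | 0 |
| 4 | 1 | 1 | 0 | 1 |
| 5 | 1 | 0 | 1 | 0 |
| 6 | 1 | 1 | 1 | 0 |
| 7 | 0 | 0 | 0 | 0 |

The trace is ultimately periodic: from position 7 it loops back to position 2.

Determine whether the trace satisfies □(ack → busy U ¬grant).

Yes

ack → busy U ¬grant holds at every position 0..7, and those are all positions ever visited, so □(ack → busy U ¬grant) holds.
Positions where ack holds: 0, 1, 4.
Check busy U ¬grant at each: 0→ok, 1→ok, 4→ok.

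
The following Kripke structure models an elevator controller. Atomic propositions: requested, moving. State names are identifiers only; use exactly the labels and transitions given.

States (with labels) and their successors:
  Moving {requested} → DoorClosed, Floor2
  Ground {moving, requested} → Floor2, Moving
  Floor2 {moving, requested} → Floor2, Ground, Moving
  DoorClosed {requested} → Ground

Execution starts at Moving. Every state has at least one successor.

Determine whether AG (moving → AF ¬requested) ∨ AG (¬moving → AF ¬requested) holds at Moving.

States satisfying moving → AF ¬requested: {Moving, DoorClosed}.
States satisfying AG (moving → AF ¬requested): ∅.
States satisfying ¬moving → AF ¬requested: {Ground, Floor2}.
States satisfying AG (¬moving → AF ¬requested): ∅.
States satisfying AG (moving → AF ¬requested) ∨ AG (¬moving → AF ¬requested): ∅.
Moving ∉ Sat(AG (moving → AF ¬requested) ∨ AG (¬moving → AF ¬requested)).

Does not hold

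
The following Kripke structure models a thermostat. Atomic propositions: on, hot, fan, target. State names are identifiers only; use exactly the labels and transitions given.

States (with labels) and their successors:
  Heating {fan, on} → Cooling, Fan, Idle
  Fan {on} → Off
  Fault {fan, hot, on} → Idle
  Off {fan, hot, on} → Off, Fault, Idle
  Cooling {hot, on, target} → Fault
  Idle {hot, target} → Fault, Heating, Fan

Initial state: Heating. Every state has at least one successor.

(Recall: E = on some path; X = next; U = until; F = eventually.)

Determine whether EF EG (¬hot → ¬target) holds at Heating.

Yes

States satisfying EG (¬hot → ¬target): {Heating, Fan, Fault, Off, Cooling, Idle}.
States satisfying EF EG (¬hot → ¬target): {Heating, Fan, Fault, Off, Cooling, Idle}.
Some path from Heating reaches a state where EG (¬hot → ¬target) holds.
Heating ∈ Sat(EF EG (¬hot → ¬target)).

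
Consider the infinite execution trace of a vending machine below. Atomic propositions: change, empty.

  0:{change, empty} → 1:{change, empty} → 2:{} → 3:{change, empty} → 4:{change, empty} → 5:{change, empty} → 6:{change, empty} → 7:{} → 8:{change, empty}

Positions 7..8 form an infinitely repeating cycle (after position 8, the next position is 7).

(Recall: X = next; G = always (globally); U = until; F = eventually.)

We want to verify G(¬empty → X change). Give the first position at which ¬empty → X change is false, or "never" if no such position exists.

never

¬empty → X change holds at every position 0..8, and those are all the positions the trace ever visits, so the invariant G(¬empty → X change) is never violated.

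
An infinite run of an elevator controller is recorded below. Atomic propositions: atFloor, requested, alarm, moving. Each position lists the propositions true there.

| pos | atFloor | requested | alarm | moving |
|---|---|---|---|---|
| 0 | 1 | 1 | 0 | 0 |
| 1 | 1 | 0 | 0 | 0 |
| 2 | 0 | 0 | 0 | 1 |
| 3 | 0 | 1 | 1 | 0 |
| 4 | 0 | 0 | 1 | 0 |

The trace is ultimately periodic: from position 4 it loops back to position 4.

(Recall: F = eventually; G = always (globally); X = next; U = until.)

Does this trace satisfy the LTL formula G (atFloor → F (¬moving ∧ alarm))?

atFloor → F (¬moving ∧ alarm) holds at every position 0..4, and those are all positions ever visited, so G (atFloor → F (¬moving ∧ alarm)) holds.
Positions where atFloor holds: 0, 1.
Check F (¬moving ∧ alarm) at each: 0→ok, 1→ok.

Holds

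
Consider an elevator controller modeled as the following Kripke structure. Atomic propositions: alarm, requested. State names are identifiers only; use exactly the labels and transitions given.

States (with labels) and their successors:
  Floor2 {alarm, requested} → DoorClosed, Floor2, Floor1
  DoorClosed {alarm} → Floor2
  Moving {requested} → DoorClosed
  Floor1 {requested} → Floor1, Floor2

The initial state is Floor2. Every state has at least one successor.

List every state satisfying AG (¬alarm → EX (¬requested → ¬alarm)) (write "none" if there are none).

{Floor2, DoorClosed, Floor1}

States satisfying ¬alarm → EX (¬requested → ¬alarm): {Floor2, DoorClosed, Floor1}.
States satisfying AG (¬alarm → EX (¬requested → ¬alarm)): {Floor2, DoorClosed, Floor1}.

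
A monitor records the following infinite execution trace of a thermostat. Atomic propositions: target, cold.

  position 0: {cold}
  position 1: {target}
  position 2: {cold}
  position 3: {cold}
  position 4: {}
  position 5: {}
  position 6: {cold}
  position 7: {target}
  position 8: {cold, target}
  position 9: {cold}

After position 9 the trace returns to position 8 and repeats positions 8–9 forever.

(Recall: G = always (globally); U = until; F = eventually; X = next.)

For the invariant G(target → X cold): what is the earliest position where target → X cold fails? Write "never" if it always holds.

target → X cold holds at every position 0..9, and those are all the positions the trace ever visits, so the invariant G(target → X cold) is never violated.

never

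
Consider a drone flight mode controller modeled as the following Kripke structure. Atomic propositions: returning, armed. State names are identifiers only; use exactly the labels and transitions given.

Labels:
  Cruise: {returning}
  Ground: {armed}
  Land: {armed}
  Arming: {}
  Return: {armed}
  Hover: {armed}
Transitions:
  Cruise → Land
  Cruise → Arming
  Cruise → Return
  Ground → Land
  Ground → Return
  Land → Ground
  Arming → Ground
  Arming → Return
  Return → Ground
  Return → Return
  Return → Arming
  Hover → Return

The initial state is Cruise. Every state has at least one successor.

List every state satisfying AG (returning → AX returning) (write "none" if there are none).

States satisfying returning → AX returning: {Ground, Land, Arming, Return, Hover}.
States satisfying AG (returning → AX returning): {Ground, Land, Arming, Return, Hover}.

{Ground, Land, Arming, Return, Hover}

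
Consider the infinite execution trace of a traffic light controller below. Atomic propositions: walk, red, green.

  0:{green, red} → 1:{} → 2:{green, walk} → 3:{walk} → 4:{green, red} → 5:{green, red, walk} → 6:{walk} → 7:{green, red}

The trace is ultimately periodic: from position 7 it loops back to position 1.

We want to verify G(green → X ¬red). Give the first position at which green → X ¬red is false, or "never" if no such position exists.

Check green → X ¬red at each position in order: 0 ✓, 1 ✓, 2 ✓, 3 ✓.
At position 4 the labels are {green, red} and the next position 5 has {green, red, walk}, so green → X ¬red is false there. This is the first violation.

4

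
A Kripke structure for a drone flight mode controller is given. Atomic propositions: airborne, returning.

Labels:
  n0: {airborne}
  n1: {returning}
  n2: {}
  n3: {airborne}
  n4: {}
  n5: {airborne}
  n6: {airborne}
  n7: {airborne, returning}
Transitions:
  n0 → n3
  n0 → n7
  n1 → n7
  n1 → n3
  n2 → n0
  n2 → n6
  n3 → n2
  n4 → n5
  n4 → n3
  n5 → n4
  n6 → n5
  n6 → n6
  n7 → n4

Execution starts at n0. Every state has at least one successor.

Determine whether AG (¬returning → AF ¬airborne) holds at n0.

States satisfying ¬returning → AF ¬airborne: {n0, n1, n2, n3, n4, n5, n7}.
States satisfying AG (¬returning → AF ¬airborne): ∅.
n6 is reachable from n0 and violates ¬returning → AF ¬airborne, so AG fails at n0.
n0 ∉ Sat(AG (¬returning → AF ¬airborne)).

Violated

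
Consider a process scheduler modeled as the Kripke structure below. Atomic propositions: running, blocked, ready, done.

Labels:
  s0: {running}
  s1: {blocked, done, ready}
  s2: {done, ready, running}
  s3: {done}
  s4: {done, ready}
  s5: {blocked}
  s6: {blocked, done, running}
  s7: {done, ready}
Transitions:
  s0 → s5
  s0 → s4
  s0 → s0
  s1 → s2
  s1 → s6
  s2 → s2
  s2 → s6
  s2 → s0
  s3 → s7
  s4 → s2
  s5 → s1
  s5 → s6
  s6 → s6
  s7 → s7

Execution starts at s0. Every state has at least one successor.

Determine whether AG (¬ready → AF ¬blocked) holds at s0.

States satisfying ¬ready → AF ¬blocked: {s0, s1, s2, s3, s4, s7}.
States satisfying AG (¬ready → AF ¬blocked): {s3, s7}.
s5 is reachable from s0 and violates ¬ready → AF ¬blocked, so AG fails at s0.
s0 ∉ Sat(AG (¬ready → AF ¬blocked)).

Does not hold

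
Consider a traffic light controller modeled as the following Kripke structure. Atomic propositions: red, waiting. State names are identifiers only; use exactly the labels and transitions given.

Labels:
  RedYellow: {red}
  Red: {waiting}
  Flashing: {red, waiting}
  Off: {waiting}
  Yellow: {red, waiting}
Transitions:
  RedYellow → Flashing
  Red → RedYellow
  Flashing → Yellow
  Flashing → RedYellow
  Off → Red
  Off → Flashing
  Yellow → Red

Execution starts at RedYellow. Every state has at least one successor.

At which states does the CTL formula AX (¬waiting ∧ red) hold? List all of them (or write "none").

{Red}

States satisfying ¬waiting ∧ red: {RedYellow}.
States satisfying AX (¬waiting ∧ red): {Red}.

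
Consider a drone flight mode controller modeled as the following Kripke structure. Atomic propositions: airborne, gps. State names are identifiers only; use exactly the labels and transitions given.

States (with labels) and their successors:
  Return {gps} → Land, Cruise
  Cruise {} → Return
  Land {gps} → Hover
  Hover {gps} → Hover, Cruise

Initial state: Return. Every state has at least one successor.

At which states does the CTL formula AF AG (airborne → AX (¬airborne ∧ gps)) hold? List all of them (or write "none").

{Return, Cruise, Land, Hover}

States satisfying AG (airborne → AX (¬airborne ∧ gps)): {Return, Cruise, Land, Hover}.
States satisfying AF AG (airborne → AX (¬airborne ∧ gps)): {Return, Cruise, Land, Hover}.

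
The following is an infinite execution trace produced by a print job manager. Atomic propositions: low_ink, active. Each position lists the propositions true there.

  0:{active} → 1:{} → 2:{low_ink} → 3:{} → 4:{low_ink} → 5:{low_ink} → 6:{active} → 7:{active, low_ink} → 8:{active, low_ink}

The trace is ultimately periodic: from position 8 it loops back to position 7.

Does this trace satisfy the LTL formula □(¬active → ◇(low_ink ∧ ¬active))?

Holds

¬active → ◇(low_ink ∧ ¬active) holds at every position 0..8, and those are all positions ever visited, so □(¬active → ◇(low_ink ∧ ¬active)) holds.
Positions where ¬active holds: 1, 2, 3, 4, 5.
Check ◇(low_ink ∧ ¬active) at each: 1→ok, 2→ok, 3→ok, 4→ok, 5→ok.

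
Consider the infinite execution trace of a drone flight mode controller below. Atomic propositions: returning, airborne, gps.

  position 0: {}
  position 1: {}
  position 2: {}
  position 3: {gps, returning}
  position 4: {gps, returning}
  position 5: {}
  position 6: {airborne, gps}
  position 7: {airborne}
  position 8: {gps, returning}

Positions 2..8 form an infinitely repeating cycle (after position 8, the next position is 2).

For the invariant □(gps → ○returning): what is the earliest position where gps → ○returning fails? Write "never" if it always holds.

Check gps → ○returning at each position in order: 0 ✓, 1 ✓, 2 ✓, 3 ✓.
At position 4 the labels are {gps, returning} and the next position 5 has {}, so gps → ○returning is false there. This is the first violation.

4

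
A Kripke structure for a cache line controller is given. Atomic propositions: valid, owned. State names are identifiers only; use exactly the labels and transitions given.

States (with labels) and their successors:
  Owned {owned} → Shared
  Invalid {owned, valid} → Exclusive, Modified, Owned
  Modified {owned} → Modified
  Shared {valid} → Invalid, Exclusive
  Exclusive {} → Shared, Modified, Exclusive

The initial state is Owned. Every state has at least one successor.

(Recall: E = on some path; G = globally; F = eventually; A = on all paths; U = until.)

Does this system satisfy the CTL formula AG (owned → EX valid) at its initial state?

Does not hold

States satisfying owned → EX valid: {Owned, Shared, Exclusive}.
States satisfying AG (owned → EX valid): ∅.
Invalid is reachable from Owned and violates owned → EX valid, so AG fails at Owned.
Owned ∉ Sat(AG (owned → EX valid)).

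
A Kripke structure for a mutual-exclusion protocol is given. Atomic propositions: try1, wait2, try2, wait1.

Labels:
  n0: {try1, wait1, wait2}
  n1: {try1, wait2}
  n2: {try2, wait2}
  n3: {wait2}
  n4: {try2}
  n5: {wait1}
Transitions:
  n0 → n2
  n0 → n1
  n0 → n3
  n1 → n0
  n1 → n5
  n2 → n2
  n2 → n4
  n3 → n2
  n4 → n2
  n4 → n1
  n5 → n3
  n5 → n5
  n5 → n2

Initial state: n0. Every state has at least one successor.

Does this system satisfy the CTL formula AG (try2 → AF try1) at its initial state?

Violated

States satisfying try2 → AF try1: {n0, n1, n3, n5}.
States satisfying AG (try2 → AF try1): ∅.
n2 is reachable from n0 and violates try2 → AF try1, so AG fails at n0.
n0 ∉ Sat(AG (try2 → AF try1)).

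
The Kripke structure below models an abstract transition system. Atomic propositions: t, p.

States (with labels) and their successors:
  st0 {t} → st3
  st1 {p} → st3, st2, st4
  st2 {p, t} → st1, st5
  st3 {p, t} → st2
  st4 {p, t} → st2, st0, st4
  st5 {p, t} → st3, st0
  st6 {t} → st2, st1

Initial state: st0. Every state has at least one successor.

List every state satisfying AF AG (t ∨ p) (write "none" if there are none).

States satisfying AG (t ∨ p): {st0, st1, st2, st3, st4, st5, st6}.
States satisfying AF AG (t ∨ p): {st0, st1, st2, st3, st4, st5, st6}.

{st0, st1, st2, st3, st4, st5, st6}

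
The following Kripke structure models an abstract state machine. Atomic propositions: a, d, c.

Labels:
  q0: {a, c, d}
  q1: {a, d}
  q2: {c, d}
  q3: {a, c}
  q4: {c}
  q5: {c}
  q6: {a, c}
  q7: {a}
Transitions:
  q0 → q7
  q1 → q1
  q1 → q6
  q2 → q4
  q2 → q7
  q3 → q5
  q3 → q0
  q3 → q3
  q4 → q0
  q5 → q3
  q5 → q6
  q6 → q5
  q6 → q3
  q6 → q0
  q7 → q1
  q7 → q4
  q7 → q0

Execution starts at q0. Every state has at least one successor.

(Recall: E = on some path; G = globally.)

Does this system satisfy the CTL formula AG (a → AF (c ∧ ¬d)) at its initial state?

Violated

States satisfying a → AF (c ∧ ¬d): {q2, q3, q4, q5, q6}.
States satisfying AG (a → AF (c ∧ ¬d)): ∅.
q0 is reachable from q0 and violates a → AF (c ∧ ¬d), so AG fails at q0.
q0 ∉ Sat(AG (a → AF (c ∧ ¬d))).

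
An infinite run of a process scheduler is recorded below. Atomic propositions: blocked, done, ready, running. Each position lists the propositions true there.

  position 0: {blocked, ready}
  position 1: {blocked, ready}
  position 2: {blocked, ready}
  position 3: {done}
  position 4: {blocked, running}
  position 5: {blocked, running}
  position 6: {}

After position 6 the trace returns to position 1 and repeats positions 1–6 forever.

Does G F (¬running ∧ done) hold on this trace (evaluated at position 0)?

F (¬running ∧ done) holds at every position 0..6, and those are all positions ever visited, so G F (¬running ∧ done) holds.

Satisfied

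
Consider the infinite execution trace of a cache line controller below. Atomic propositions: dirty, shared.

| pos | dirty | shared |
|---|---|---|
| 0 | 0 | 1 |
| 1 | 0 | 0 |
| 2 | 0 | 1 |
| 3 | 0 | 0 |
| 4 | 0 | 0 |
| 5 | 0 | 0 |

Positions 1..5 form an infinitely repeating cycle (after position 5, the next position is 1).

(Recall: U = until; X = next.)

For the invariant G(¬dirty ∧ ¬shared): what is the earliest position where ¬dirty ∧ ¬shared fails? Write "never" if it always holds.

0

At position 0 the labels are {shared}, so ¬dirty ∧ ¬shared is false there. This is the first violation.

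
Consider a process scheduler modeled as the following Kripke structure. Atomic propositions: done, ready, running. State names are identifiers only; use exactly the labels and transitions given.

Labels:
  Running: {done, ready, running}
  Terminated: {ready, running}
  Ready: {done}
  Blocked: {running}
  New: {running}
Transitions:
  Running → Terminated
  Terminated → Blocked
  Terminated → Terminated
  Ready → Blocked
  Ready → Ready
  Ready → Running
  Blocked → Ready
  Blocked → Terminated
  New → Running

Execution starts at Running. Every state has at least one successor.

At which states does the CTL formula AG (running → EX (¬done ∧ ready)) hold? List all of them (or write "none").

{Running, Terminated, Ready, Blocked}

States satisfying running → EX (¬done ∧ ready): {Running, Terminated, Ready, Blocked}.
States satisfying AG (running → EX (¬done ∧ ready)): {Running, Terminated, Ready, Blocked}.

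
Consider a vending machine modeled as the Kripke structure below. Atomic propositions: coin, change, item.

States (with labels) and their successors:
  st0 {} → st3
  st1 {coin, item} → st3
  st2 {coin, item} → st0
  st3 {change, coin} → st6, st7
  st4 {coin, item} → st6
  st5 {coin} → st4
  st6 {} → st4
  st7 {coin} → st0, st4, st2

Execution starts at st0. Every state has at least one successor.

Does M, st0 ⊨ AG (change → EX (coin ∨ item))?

States satisfying change → EX (coin ∨ item): {st0, st1, st2, st3, st4, st5, st6, st7}.
States satisfying AG (change → EX (coin ∨ item)): {st0, st1, st2, st3, st4, st5, st6, st7}.
Every state reachable from st0 satisfies change → EX (coin ∨ item).
st0 ∈ Sat(AG (change → EX (coin ∨ item))).

Yes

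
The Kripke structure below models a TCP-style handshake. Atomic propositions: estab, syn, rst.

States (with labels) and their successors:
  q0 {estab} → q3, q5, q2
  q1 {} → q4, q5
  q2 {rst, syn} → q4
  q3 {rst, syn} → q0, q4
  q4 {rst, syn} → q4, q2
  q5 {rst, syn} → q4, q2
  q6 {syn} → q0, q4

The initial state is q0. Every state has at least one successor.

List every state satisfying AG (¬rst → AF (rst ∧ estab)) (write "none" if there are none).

States satisfying ¬rst → AF (rst ∧ estab): {q2, q3, q4, q5}.
States satisfying AG (¬rst → AF (rst ∧ estab)): {q2, q4, q5}.

{q2, q4, q5}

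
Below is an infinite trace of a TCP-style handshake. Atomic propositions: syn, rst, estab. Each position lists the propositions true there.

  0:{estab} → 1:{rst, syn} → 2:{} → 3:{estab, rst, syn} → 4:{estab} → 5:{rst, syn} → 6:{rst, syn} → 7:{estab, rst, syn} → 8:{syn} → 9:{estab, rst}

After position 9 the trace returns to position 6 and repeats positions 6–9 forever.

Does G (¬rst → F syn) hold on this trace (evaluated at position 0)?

Holds

¬rst → F syn holds at every position 0..9, and those are all positions ever visited, so G (¬rst → F syn) holds.
Positions where ¬rst holds: 0, 2, 4, 8.
Check F syn at each: 0→ok, 2→ok, 4→ok, 8→ok.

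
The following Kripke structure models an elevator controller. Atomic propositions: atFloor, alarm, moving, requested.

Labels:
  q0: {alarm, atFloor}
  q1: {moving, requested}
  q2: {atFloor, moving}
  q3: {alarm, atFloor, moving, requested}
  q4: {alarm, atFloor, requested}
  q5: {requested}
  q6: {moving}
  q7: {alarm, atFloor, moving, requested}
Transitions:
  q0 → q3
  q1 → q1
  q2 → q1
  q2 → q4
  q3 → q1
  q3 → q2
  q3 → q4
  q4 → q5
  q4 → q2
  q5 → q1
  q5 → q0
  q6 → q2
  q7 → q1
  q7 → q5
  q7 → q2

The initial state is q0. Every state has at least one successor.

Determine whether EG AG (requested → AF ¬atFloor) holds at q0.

States satisfying AG (requested → AF ¬atFloor): {q1}.
States satisfying EG AG (requested → AF ¬atFloor): {q1}.
No suitable path/successor from q0 witnesses the formula.
q0 ∉ Sat(EG AG (requested → AF ¬atFloor)).

Violated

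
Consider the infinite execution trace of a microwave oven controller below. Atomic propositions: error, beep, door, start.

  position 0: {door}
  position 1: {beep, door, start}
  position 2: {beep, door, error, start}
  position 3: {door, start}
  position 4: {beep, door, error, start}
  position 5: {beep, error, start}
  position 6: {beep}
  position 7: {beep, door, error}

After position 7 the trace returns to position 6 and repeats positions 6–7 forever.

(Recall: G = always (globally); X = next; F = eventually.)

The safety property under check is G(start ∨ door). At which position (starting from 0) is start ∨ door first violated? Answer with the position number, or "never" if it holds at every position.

Check start ∨ door at each position in order: 0 ✓, 1 ✓, 2 ✓, 3 ✓, 4 ✓, 5 ✓.
At position 6 the labels are {beep}, so start ∨ door is false there. This is the first violation.

6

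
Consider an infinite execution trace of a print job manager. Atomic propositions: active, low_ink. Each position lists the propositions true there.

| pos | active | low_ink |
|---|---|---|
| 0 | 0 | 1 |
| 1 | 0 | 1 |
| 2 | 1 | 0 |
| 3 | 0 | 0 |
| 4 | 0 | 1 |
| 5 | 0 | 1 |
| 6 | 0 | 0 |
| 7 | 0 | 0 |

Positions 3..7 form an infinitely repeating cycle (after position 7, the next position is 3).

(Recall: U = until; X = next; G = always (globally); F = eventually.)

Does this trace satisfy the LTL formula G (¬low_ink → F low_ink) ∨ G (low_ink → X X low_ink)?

Holds

¬low_ink → F low_ink holds at every position 0..7, and those are all positions ever visited, so G (¬low_ink → F low_ink) holds.
Positions where ¬low_ink holds: 2, 3, 6, 7.
Check F low_ink at each: 2→ok, 3→ok, 6→ok, 7→ok.
low_ink → X X low_ink must hold at every position from 0 onward. It fails at position 0, so G (low_ink → X X low_ink) is false.
Positions where low_ink holds: 0, 1, 4, 5.
Check X X low_ink at each: 0→fails, 1→fails, 4→fails, 5→fails.
At position 0: G (¬low_ink → F low_ink) is true; G (low_ink → X X low_ink) is false; so G (¬low_ink → F low_ink) ∨ G (low_ink → X X low_ink) is true.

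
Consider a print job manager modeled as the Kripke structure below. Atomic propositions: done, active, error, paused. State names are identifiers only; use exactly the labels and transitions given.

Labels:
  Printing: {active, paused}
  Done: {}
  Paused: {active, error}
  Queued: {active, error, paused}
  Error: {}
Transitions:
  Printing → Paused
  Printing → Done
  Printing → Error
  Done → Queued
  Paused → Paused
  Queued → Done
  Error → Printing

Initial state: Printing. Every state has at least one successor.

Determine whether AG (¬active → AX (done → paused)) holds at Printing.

States satisfying ¬active → AX (done → paused): {Printing, Done, Paused, Queued, Error}.
States satisfying AG (¬active → AX (done → paused)): {Printing, Done, Paused, Queued, Error}.
Every state reachable from Printing satisfies ¬active → AX (done → paused).
Printing ∈ Sat(AG (¬active → AX (done → paused))).

Holds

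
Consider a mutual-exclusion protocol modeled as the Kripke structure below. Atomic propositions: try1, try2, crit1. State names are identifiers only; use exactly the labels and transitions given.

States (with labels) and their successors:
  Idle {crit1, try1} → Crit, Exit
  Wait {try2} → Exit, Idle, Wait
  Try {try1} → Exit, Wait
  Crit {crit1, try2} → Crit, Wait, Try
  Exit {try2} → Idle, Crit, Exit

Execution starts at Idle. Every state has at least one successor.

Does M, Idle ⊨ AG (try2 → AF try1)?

Violated

States satisfying try2 → AF try1: {Idle, Try}.
States satisfying AG (try2 → AF try1): ∅.
Crit is reachable from Idle and violates try2 → AF try1, so AG fails at Idle.
Idle ∉ Sat(AG (try2 → AF try1)).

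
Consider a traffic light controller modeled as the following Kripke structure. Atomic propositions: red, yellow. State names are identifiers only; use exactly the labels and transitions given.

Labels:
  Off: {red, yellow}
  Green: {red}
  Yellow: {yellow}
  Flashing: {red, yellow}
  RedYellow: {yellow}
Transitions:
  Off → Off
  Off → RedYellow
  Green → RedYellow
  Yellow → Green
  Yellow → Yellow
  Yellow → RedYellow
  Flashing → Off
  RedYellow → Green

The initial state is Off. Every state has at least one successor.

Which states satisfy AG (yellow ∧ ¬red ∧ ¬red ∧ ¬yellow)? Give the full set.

States satisfying yellow ∧ ¬red ∧ ¬red ∧ ¬yellow: ∅.
States satisfying AG (yellow ∧ ¬red ∧ ¬red ∧ ¬yellow): ∅.

none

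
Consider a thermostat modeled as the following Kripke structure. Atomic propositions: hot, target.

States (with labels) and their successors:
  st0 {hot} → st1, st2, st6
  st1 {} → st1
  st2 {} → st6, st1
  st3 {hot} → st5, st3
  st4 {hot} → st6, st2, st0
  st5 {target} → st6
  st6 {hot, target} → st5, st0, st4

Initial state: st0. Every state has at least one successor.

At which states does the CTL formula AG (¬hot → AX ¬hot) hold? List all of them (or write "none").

States satisfying ¬hot → AX ¬hot: {st0, st1, st3, st4, st6}.
States satisfying AG (¬hot → AX ¬hot): {st1}.

{st1}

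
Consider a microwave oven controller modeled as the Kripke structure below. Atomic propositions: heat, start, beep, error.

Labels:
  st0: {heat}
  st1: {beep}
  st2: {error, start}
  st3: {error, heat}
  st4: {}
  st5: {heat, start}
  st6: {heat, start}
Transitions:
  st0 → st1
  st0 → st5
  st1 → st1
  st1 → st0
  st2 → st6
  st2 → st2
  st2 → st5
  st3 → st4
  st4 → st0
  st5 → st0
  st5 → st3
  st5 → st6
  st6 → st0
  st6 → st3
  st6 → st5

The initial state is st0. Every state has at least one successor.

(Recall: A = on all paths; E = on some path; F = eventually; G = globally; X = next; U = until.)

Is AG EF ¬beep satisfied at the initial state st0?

States satisfying EF ¬beep: {st0, st1, st2, st3, st4, st5, st6}.
States satisfying AG EF ¬beep: {st0, st1, st2, st3, st4, st5, st6}.
Every state reachable from st0 satisfies EF ¬beep.
st0 ∈ Sat(AG EF ¬beep).

Yes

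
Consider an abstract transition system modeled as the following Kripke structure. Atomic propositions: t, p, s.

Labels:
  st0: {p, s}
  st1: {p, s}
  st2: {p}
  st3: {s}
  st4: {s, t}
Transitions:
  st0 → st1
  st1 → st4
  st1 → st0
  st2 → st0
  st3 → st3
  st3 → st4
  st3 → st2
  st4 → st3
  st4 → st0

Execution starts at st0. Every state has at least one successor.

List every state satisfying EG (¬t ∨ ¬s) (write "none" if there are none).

States satisfying ¬t ∨ ¬s: {st0, st1, st2, st3}.
States satisfying EG (¬t ∨ ¬s): {st0, st1, st2, st3}.

{st0, st1, st2, st3}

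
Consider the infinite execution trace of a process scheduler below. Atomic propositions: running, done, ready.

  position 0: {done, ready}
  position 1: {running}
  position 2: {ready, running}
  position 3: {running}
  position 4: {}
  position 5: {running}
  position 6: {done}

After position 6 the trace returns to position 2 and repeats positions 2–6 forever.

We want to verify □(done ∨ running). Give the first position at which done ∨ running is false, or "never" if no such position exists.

4

Check done ∨ running at each position in order: 0 ✓, 1 ✓, 2 ✓, 3 ✓.
At position 4 the labels are {}, so done ∨ running is false there. This is the first violation.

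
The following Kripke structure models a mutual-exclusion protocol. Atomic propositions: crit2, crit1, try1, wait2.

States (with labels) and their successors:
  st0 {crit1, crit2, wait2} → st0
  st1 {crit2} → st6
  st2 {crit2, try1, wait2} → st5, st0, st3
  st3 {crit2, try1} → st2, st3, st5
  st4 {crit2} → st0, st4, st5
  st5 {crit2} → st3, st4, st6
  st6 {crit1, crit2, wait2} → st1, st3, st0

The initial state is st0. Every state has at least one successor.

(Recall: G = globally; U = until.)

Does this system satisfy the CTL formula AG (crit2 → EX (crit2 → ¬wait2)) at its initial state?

States satisfying crit2 → EX (crit2 → ¬wait2): {st2, st3, st4, st5, st6}.
States satisfying AG (crit2 → EX (crit2 → ¬wait2)): ∅.
st0 is reachable from st0 and violates crit2 → EX (crit2 → ¬wait2), so AG fails at st0.
st0 ∉ Sat(AG (crit2 → EX (crit2 → ¬wait2))).

Violated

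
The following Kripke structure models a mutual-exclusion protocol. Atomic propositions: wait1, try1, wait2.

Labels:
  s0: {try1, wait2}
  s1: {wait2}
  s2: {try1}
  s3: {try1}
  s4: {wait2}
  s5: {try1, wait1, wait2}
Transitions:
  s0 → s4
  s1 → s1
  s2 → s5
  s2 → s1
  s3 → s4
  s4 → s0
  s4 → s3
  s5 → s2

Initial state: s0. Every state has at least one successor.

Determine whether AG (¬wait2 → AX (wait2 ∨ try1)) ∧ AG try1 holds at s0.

Violated

States satisfying ¬wait2 → AX (wait2 ∨ try1): {s0, s1, s2, s3, s4, s5}.
States satisfying AG (¬wait2 → AX (wait2 ∨ try1)): {s0, s1, s2, s3, s4, s5}.
States satisfying try1: {s0, s2, s3, s5}.
States satisfying AG try1: ∅.
States satisfying AG (¬wait2 → AX (wait2 ∨ try1)) ∧ AG try1: ∅.
s0 ∉ Sat(AG (¬wait2 → AX (wait2 ∨ try1)) ∧ AG try1).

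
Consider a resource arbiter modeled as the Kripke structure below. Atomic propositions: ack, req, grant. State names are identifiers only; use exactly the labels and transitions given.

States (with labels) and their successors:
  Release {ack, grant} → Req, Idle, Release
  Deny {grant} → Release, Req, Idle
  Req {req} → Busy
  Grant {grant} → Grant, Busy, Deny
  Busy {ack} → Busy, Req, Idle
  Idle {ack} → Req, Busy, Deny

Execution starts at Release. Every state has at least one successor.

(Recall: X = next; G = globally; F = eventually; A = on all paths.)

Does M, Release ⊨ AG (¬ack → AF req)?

States satisfying ¬ack → AF req: {Release, Req, Busy, Idle}.
States satisfying AG (¬ack → AF req): ∅.
Deny is reachable from Release and violates ¬ack → AF req, so AG fails at Release.
Release ∉ Sat(AG (¬ack → AF req)).

Does not hold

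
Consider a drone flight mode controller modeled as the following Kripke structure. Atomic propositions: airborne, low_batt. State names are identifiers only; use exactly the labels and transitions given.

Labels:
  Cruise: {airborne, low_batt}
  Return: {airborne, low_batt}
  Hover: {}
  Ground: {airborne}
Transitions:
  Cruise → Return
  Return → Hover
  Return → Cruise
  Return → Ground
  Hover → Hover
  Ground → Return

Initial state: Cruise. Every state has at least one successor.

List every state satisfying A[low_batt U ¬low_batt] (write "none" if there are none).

States satisfying low_batt: {Cruise, Return}.
States satisfying ¬low_batt: {Hover, Ground}.
States satisfying A[low_batt U ¬low_batt]: {Hover, Ground}.

{Hover, Ground}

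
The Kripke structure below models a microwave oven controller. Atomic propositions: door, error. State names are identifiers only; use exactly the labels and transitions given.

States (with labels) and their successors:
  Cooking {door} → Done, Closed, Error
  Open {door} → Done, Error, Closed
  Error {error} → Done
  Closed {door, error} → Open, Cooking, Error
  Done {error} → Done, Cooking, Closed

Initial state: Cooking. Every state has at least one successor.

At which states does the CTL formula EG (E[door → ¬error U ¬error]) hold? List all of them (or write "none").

{Cooking, Open, Error, Done}

States satisfying E[door → ¬error U ¬error]: {Cooking, Open, Error, Done}.
States satisfying EG (E[door → ¬error U ¬error]): {Cooking, Open, Error, Done}.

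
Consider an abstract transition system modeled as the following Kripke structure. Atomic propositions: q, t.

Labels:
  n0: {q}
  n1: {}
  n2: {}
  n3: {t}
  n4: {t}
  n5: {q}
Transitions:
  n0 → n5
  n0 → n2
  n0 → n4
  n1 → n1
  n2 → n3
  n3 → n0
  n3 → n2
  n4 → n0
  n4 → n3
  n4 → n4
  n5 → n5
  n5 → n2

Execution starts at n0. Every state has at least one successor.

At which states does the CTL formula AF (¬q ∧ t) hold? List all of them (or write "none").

States satisfying ¬q ∧ t: {n3, n4}.
States satisfying AF (¬q ∧ t): {n2, n3, n4}.

{n2, n3, n4}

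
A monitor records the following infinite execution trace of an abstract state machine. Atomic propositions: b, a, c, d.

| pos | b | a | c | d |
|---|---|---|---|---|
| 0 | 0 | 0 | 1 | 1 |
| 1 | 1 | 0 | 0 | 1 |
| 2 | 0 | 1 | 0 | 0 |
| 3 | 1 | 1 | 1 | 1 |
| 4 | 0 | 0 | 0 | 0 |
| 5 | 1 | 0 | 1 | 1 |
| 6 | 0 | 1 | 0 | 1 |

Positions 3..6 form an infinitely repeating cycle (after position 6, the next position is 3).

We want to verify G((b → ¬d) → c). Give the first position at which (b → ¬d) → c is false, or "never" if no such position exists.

2

Check (b → ¬d) → c at each position in order: 0 ✓, 1 ✓.
At position 2 the labels are {a}, so (b → ¬d) → c is false there. This is the first violation.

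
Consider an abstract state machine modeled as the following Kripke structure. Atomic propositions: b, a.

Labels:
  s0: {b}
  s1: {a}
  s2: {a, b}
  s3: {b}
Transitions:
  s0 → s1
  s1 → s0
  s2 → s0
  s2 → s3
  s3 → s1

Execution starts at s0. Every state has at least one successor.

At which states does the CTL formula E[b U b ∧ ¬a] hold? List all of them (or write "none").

{s0, s2, s3}

States satisfying b: {s0, s2, s3}.
States satisfying b ∧ ¬a: {s0, s3}.
States satisfying E[b U b ∧ ¬a]: {s0, s2, s3}.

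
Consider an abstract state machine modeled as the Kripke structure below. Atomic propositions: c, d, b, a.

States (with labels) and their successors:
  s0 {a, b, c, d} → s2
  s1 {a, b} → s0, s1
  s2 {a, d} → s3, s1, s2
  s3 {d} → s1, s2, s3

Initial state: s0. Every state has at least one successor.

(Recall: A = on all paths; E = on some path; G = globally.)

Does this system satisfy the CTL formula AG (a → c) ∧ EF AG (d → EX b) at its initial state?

States satisfying a → c: {s0, s3}.
States satisfying AG (a → c): ∅.
States satisfying AG (d → EX b): ∅.
States satisfying EF AG (d → EX b): ∅.
States satisfying AG (a → c) ∧ EF AG (d → EX b): ∅.
s0 ∉ Sat(AG (a → c) ∧ EF AG (d → EX b)).

No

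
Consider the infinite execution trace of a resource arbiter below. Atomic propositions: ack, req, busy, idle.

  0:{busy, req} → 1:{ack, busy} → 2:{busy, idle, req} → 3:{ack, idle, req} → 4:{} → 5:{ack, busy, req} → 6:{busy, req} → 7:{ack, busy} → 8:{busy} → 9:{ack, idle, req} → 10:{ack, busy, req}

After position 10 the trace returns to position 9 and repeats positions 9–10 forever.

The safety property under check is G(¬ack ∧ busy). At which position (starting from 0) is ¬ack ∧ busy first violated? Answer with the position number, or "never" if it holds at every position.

1

Check ¬ack ∧ busy at each position in order: 0 ✓.
At position 1 the labels are {ack, busy}, so ¬ack ∧ busy is false there. This is the first violation.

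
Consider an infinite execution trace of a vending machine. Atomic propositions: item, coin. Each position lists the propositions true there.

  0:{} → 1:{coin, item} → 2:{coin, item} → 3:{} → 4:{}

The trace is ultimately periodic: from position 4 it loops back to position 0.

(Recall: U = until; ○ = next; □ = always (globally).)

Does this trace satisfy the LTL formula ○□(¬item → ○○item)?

No

The position after 0 is 1; □(¬item → ○○item) is false there.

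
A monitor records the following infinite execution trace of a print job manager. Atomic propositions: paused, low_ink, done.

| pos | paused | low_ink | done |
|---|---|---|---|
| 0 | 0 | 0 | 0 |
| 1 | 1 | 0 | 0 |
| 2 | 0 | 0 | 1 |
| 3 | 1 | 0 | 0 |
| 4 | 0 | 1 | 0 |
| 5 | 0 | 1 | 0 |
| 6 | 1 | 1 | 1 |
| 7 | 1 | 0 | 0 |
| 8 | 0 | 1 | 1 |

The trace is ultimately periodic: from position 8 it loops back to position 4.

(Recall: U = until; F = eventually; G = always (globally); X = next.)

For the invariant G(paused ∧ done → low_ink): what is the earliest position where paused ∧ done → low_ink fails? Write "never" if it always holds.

paused ∧ done → low_ink holds at every position 0..8, and those are all the positions the trace ever visits, so the invariant G(paused ∧ done → low_ink) is never violated.

never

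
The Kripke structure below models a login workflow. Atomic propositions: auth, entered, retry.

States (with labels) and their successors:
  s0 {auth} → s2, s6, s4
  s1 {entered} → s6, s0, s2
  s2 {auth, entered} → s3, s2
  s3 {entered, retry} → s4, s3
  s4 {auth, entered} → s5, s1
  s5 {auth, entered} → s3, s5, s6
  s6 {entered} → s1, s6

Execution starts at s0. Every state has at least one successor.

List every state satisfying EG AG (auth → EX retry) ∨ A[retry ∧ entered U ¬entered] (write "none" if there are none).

{s0}

States satisfying AG (auth → EX retry): ∅.
States satisfying EG AG (auth → EX retry): ∅.
States satisfying retry ∧ entered: {s3}.
States satisfying ¬entered: {s0}.
States satisfying A[retry ∧ entered U ¬entered]: {s0}.
States satisfying EG AG (auth → EX retry) ∨ A[retry ∧ entered U ¬entered]: {s0}.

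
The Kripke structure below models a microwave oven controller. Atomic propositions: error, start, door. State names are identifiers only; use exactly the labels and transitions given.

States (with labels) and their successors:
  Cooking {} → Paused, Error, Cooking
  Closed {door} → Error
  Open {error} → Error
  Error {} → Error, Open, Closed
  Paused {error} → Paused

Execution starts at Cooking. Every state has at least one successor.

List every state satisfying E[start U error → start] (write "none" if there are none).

{Cooking, Closed, Error}

States satisfying start: ∅.
States satisfying error → start: {Cooking, Closed, Error}.
States satisfying E[start U error → start]: {Cooking, Closed, Error}.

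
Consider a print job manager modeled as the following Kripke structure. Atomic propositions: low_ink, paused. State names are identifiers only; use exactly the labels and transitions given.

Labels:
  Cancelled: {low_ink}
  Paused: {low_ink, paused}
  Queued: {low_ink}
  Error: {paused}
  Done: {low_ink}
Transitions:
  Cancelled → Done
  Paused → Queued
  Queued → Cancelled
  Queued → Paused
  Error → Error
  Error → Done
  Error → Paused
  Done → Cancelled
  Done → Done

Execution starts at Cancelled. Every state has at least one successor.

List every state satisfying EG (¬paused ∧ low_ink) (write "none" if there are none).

{Cancelled, Queued, Done}

States satisfying ¬paused ∧ low_ink: {Cancelled, Queued, Done}.
States satisfying EG (¬paused ∧ low_ink): {Cancelled, Queued, Done}.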